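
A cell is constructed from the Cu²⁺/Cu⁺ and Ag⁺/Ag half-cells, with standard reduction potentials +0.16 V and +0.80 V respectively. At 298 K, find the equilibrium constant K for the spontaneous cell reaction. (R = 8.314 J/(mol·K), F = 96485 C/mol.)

E°_cell = +0.80 − (+0.16) = 0.64 V, with n = 1 electron transferred.
At equilibrium E = 0, so the Nernst equation gives ln K = nFE°/RT = (1)(96485)(0.64)/((8.314)(298)) = 24.92.
K = e^24.92 = 6.7 × 10^10.

6.7 × 10^10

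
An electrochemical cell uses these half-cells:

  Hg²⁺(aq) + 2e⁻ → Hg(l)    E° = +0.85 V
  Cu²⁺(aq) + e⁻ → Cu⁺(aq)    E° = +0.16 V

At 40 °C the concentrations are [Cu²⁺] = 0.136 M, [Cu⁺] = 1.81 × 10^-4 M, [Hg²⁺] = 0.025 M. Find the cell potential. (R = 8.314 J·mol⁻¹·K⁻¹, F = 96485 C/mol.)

The Hg²⁺/Hg couple has the higher reduction potential and acts as the cathode, so E°_cell = +0.85 − (+0.16) = 0.69 V.
Balancing electrons gives n = 2; the reaction quotient is Q = [Cu²⁺]^2/([Cu⁺]^2·[Hg²⁺]) = 2.26 × 10^7.
E = E° − (RT/nF) ln Q = 0.69 − (8.314×313)/(2×96485) × (16.933) = 0.690 − 0.228 = 0.462 V.

0.462 V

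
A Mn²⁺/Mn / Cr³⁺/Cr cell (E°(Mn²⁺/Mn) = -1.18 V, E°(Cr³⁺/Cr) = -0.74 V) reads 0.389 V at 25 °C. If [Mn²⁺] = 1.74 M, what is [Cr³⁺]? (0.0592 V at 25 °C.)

From the Nernst equation, log Q = n(E° − E)/0.0592 = 6(0.44 − 0.389)/0.0592 = 5.169, so Q = 1.48 × 10^5.
With Q = [Mn²⁺]^3/[Cr³⁺]^2 and the known concentrations, [Cr³⁺]^2 in the denominator gives [Cr³⁺] = 0.006 M.

0.006 M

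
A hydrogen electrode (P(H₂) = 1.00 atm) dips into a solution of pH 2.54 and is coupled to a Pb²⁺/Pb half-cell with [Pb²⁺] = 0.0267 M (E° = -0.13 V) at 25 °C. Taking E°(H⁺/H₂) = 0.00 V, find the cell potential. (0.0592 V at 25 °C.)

0.026 V

The hydrogen couple is the cathode, so E°_cell = 0.13 V; n = 2.
[H⁺] = 10^(−2.54) = 0.0029 M, and Q = [Pb²⁺]·P(H₂) / [H⁺]^2 = 3210.
E = E° − (0.0592/2) log Q = 0.13 − (0.0592/2)(3.507) = 0.026 V.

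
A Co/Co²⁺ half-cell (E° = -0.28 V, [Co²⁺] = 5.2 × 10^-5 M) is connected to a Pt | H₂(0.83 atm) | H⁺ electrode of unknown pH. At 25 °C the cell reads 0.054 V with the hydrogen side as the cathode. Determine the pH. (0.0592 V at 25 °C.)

E°_cell = 0.28 V and n = 2.
log Q = n(E° − E)/0.0592 = 2×(0.28 − 0.054)/0.0592 = 7.635.
With Q = [Co²⁺]·P(H₂) / [H⁺]^2, solving for [H⁺] gives log[H⁺] = -6.000, so pH = 6.00.

pH = 6.00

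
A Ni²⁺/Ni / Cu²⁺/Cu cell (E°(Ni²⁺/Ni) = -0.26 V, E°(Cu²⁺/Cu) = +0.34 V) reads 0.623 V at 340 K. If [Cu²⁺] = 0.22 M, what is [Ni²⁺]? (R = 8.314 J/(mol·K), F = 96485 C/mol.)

0.046 M

From the Nernst equation, ln Q = nF(E° − E)/RT = 2×96485×(0.60 − 0.623)/(8.314×340) = -1.570, so Q = 0.208.
With Q = [Ni²⁺]/[Cu²⁺] and the known concentrations, [Ni²⁺] in the numerator gives [Ni²⁺] = 0.046 M.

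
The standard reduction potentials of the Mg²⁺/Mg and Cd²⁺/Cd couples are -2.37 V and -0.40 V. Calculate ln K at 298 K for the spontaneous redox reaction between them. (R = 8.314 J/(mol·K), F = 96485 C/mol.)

ln K = 153.4

E°_cell = -0.40 − (-2.37) = 1.97 V, with n = 2 electrons transferred.
At equilibrium E = 0, so the Nernst equation gives ln K = nFE°/RT = (2)(96485)(1.97)/((8.314)(298)) = 153.44.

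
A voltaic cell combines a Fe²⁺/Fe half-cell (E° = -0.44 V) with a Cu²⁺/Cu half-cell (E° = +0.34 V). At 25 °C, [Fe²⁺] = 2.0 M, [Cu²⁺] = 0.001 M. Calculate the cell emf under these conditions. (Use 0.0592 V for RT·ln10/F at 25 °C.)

The Cu²⁺/Cu couple has the higher reduction potential and acts as the cathode, so E°_cell = +0.34 − (-0.44) = 0.78 V.
Balancing electrons gives n = 2; the reaction quotient is Q = [Fe²⁺]/[Cu²⁺] = 2000.
At 25 °C, E = E° − (0.0592/n) log Q = 0.78 − (0.0592/2)(3.301) = 0.780 − 0.098 = 0.682 V.

0.682 V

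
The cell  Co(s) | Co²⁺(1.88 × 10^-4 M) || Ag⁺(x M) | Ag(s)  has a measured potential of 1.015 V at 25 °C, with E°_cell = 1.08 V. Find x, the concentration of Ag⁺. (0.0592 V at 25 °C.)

0.0011 M

From the Nernst equation, log Q = n(E° − E)/0.0592 = 2(1.08 − 1.015)/0.0592 = 2.196, so Q = 157.
With Q = [Co²⁺]/[Ag⁺]^2 and the known concentrations, [Ag⁺]^2 in the denominator gives [Ag⁺] = 0.0011 M.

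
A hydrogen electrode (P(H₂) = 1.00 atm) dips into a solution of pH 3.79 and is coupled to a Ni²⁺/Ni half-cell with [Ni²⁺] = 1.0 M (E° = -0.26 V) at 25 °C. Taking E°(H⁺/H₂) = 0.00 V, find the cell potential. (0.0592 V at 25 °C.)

The hydrogen couple is the cathode, so E°_cell = 0.26 V; n = 2.
[H⁺] = 10^(−3.79) = 1.6 × 10^-4 M, and Q = [Ni²⁺]·P(H₂) / [H⁺]^2 = 3.8 × 10^7.
E = E° − (0.0592/2) log Q = 0.26 − (0.0592/2)(7.580) = 0.036 V.

0.036 V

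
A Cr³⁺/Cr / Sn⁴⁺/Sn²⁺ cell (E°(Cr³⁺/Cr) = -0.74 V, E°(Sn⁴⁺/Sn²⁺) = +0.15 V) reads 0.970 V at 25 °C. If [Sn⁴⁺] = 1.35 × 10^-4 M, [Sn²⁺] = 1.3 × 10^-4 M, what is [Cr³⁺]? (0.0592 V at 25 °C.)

9.3 × 10^-5 M

From the Nernst equation, log Q = n(E° − E)/0.0592 = 6(0.89 − 0.970)/0.0592 = -8.108, so Q = 7.8 × 10^-9.
With Q = [Cr³⁺]^2·[Sn²⁺]^3/[Sn⁴⁺]^3 and the known concentrations, [Cr³⁺]^2 in the numerator gives [Cr³⁺] = 9.3 × 10^-5 M.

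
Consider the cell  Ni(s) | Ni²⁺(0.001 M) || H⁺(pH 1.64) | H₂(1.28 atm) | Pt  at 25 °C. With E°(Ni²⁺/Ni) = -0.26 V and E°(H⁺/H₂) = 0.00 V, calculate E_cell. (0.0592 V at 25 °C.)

The hydrogen couple is the cathode, so E°_cell = 0.26 V; n = 2.
[H⁺] = 10^(−1.64) = 0.023 M, and Q = [Ni²⁺]·P(H₂) / [H⁺]^2 = 2.44.
E = E° − (0.0592/2) log Q = 0.26 − (0.0592/2)(0.387) = 0.249 V.

0.25 V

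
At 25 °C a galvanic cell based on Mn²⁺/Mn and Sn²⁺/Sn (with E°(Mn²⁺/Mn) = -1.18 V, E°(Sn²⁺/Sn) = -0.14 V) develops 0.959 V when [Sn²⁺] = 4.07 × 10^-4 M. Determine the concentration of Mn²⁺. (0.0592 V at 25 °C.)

0.22 M

From the Nernst equation, log Q = n(E° − E)/0.0592 = 2(1.04 − 0.959)/0.0592 = 2.736, so Q = 545.
With Q = [Mn²⁺]/[Sn²⁺] and the known concentrations, [Mn²⁺] in the numerator gives [Mn²⁺] = 0.22 M.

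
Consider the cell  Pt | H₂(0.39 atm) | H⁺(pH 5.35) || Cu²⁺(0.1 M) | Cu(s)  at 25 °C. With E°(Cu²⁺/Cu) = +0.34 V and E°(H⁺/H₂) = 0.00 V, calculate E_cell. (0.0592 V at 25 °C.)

0.62 V

The Cu²⁺/Cu couple is the cathode, so E°_cell = 0.34 V; n = 2.
[H⁺] = 10^(−5.35) = 4.5 × 10^-6 M, and Q = [H⁺]^2 / ([Cu²⁺]·P(H₂)) = 5.12 × 10^-10.
E = E° − (0.0592/2) log Q = 0.34 − (0.0592/2)(-9.291) = 0.615 V.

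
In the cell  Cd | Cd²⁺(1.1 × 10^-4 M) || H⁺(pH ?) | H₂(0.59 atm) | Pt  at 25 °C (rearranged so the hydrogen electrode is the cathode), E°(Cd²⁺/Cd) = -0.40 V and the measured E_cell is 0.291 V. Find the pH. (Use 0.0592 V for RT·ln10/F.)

pH = 3.94

E°_cell = 0.40 V and n = 2.
log Q = n(E° − E)/0.0592 = 2×(0.40 − 0.291)/0.0592 = 3.682.
With Q = [Cd²⁺]·P(H₂) / [H⁺]^2, solving for [H⁺] gives log[H⁺] = -3.935, so pH = 3.94.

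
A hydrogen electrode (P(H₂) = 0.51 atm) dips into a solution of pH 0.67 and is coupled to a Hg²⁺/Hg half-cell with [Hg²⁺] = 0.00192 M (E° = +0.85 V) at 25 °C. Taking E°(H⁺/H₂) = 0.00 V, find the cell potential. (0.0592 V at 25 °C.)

0.80 V

The Hg²⁺/Hg couple is the cathode, so E°_cell = 0.85 V; n = 2.
[H⁺] = 10^(−0.67) = 0.21 M, and Q = [H⁺]^2 / ([Hg²⁺]·P(H₂)) = 46.7.
E = E° − (0.0592/2) log Q = 0.85 − (0.0592/2)(1.669) = 0.801 V.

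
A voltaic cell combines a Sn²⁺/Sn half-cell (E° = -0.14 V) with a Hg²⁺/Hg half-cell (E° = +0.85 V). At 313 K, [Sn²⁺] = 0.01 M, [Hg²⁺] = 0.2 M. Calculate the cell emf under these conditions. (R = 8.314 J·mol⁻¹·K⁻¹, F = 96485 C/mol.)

The Hg²⁺/Hg couple has the higher reduction potential and acts as the cathode, so E°_cell = +0.85 − (-0.14) = 0.99 V.
Balancing electrons gives n = 2; the reaction quotient is Q = [Sn²⁺]/[Hg²⁺] = 0.0500.
E = E° − (RT/nF) ln Q = 0.99 − (8.314×313)/(2×96485) × (-2.996) = 0.990 + 0.040 = 1.030 V.

1.03 V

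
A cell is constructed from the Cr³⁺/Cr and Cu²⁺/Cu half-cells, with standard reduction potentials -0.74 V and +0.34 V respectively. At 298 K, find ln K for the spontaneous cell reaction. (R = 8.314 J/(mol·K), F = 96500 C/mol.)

ln K = 252.4

E°_cell = +0.34 − (-0.74) = 1.08 V, with n = 6 electrons transferred.
At equilibrium E = 0, so the Nernst equation gives ln K = nFE°/RT = (6)(96500)(1.08)/((8.314)(298)) = 252.39.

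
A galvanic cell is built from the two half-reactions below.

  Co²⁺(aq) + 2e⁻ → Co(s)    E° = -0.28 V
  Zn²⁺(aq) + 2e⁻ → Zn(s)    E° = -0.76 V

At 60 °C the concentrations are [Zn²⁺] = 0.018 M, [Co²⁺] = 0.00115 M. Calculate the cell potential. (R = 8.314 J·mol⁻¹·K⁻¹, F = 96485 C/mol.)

0.441 V

The Co²⁺/Co couple has the higher reduction potential and acts as the cathode, so E°_cell = -0.28 − (-0.76) = 0.48 V.
Balancing electrons gives n = 2; the reaction quotient is Q = [Zn²⁺]/[Co²⁺] = 15.7.
E = E° − (RT/nF) ln Q = 0.48 − (8.314×333)/(2×96485) × (2.751) = 0.480 − 0.039 = 0.441 V.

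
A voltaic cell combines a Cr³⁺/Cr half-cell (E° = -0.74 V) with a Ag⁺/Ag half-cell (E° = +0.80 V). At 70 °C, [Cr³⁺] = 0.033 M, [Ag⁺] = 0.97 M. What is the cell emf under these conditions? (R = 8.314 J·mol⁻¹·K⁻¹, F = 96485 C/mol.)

1.57 V

The Ag⁺/Ag couple has the higher reduction potential and acts as the cathode, so E°_cell = +0.80 − (-0.74) = 1.54 V.
Balancing electrons gives n = 3; the reaction quotient is Q = [Cr³⁺]/[Ag⁺]^3 = 0.0362.
E = E° − (RT/nF) ln Q = 1.54 − (8.314×343)/(3×96485) × (-3.320) = 1.540 + 0.033 = 1.573 V.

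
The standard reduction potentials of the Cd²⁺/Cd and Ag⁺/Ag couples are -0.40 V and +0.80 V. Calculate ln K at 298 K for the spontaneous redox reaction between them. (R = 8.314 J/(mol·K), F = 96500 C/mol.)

ln K = 93.5

E°_cell = +0.80 − (-0.40) = 1.20 V, with n = 2 electrons transferred.
At equilibrium E = 0, so the Nernst equation gives ln K = nFE°/RT = (2)(96500)(1.20)/((8.314)(298)) = 93.48.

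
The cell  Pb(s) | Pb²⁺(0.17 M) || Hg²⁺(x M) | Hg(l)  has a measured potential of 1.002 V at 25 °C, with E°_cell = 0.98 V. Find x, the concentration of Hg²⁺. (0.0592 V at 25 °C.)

From the Nernst equation, log Q = n(E° − E)/0.0592 = 2(0.98 − 1.002)/0.0592 = -0.743, so Q = 0.181.
With Q = [Pb²⁺]/[Hg²⁺] and the known concentrations, [Hg²⁺] in the denominator gives [Hg²⁺] = 0.94 M.

0.94 M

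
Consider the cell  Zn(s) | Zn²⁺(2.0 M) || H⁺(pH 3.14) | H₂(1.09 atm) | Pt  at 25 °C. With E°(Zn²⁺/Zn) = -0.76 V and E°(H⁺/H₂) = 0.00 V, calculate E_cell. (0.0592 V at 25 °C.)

The hydrogen couple is the cathode, so E°_cell = 0.76 V; n = 2.
[H⁺] = 10^(−3.14) = 7.2 × 10^-4 M, and Q = [Zn²⁺]·P(H₂) / [H⁺]^2 = 4.15 × 10^6.
E = E° − (0.0592/2) log Q = 0.76 − (0.0592/2)(6.618) = 0.564 V.

0.56 V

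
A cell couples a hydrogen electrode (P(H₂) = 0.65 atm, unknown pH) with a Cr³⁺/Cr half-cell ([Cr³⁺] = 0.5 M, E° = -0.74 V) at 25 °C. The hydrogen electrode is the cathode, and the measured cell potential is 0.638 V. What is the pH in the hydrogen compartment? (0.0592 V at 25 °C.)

E°_cell = 0.74 V and n = 6.
log Q = n(E° − E)/0.0592 = 6×(0.74 − 0.638)/0.0592 = 10.338.
With Q = [Cr³⁺]^2·P(H₂)^3 / [H⁺]^6, solving for [H⁺] gives log[H⁺] = -1.917, so pH = 1.92.

pH = 1.92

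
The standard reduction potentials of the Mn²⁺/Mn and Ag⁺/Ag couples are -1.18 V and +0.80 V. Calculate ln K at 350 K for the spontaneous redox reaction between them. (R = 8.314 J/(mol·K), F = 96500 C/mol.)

E°_cell = +0.80 − (-1.18) = 1.98 V, with n = 2 electrons transferred.
At equilibrium E = 0, so the Nernst equation gives ln K = nFE°/RT = (2)(96500)(1.98)/((8.314)(350)) = 131.32.

ln K = 131.3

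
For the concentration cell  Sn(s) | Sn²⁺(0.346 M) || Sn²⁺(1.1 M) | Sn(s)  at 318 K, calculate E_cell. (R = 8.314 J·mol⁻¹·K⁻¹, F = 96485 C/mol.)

Both half-cells are Sn²⁺/Sn, so E°_cell = 0. The concentrated side is the cathode; the cell reaction moves Sn²⁺ from high to low concentration with n = 2.
Q = [Sn²⁺]_dilute/[Sn²⁺]_conc = 0.346/1.1 = 0.315.
E = 0 − (RT/nF) ln Q = −((8.314×318)/(2×96485))(-1.157) = 0.0159 V.

0.016 V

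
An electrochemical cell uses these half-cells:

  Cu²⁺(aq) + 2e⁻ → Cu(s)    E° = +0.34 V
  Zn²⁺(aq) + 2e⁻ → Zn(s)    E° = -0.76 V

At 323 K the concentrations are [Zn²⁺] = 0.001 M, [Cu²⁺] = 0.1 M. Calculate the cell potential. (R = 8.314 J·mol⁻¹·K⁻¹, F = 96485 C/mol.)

The Cu²⁺/Cu couple has the higher reduction potential and acts as the cathode, so E°_cell = +0.34 − (-0.76) = 1.10 V.
Balancing electrons gives n = 2; the reaction quotient is Q = [Zn²⁺]/[Cu²⁺] = 0.0100.
E = E° − (RT/nF) ln Q = 1.10 − (8.314×323)/(2×96485) × (-4.605) = 1.100 + 0.064 = 1.164 V.

1.16 V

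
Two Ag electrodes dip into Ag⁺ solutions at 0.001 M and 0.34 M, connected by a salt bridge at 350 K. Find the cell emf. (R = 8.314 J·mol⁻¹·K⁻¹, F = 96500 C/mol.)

Both half-cells are Ag⁺/Ag, so E°_cell = 0. The concentrated side is the cathode; the cell reaction moves Ag⁺ from high to low concentration with n = 1.
Q = [Ag⁺]_dilute/[Ag⁺]_conc = 0.001/0.34 = 0.00294.
E = 0 − (RT/nF) ln Q = −((8.314×350)/(1×96500))(-5.829) = 0.1758 V.

0.18 V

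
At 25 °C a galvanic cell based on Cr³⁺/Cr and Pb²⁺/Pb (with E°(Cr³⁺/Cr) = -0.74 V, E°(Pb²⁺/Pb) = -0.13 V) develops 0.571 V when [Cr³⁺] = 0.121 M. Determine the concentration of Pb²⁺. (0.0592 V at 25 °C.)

From the Nernst equation, log Q = n(E° − E)/0.0592 = 6(0.61 − 0.571)/0.0592 = 3.953, so Q = 8970.
With Q = [Cr³⁺]^2/[Pb²⁺]^3 and the known concentrations, [Pb²⁺]^3 in the denominator gives [Pb²⁺] = 0.012 M.

0.012 M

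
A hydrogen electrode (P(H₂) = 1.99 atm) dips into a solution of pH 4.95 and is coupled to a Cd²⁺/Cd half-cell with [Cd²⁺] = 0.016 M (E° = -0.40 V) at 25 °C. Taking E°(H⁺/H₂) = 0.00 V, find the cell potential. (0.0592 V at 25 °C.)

0.15 V

The hydrogen couple is the cathode, so E°_cell = 0.40 V; n = 2.
[H⁺] = 10^(−4.95) = 1.1 × 10^-5 M, and Q = [Cd²⁺]·P(H₂) / [H⁺]^2 = 2.53 × 10^8.
E = E° − (0.0592/2) log Q = 0.40 − (0.0592/2)(8.403) = 0.151 V.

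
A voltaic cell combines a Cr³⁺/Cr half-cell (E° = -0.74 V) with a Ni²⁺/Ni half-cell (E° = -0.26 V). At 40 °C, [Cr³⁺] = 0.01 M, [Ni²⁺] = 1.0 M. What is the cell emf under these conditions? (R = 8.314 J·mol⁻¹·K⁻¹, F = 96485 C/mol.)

The Ni²⁺/Ni couple has the higher reduction potential and acts as the cathode, so E°_cell = -0.26 − (-0.74) = 0.48 V.
Balancing electrons gives n = 6; the reaction quotient is Q = [Cr³⁺]^2/[Ni²⁺]^3 = 1 × 10^-4.
E = E° − (RT/nF) ln Q = 0.48 − (8.314×313)/(6×96485) × (-9.210) = 0.480 + 0.041 = 0.521 V.

0.521 V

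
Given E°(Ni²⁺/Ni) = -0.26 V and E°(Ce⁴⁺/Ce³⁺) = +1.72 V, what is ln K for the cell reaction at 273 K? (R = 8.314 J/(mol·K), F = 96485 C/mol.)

ln K = 168.3

E°_cell = +1.72 − (-0.26) = 1.98 V, with n = 2 electrons transferred.
At equilibrium E = 0, so the Nernst equation gives ln K = nFE°/RT = (2)(96485)(1.98)/((8.314)(273)) = 168.34.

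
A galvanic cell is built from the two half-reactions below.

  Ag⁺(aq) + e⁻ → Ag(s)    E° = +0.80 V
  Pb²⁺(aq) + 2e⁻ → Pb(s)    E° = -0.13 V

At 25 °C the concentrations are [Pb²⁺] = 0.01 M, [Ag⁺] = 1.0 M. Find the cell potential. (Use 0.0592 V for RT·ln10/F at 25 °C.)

The Ag⁺/Ag couple has the higher reduction potential and acts as the cathode, so E°_cell = +0.80 − (-0.13) = 0.93 V.
Balancing electrons gives n = 2; the reaction quotient is Q = [Pb²⁺]/[Ag⁺]^2 = 0.0100.
At 25 °C, E = E° − (0.0592/n) log Q = 0.93 − (0.0592/2)(-2.000) = 0.930 + 0.059 = 0.989 V.

0.989 V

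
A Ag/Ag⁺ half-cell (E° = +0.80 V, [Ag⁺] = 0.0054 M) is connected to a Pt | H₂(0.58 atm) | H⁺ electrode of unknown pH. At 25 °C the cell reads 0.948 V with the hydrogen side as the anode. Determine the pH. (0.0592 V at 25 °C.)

pH = 4.89

E°_cell = 0.80 V and n = 2.
log Q = n(E° − E)/0.0592 = 2×(0.80 − 0.948)/0.0592 = -5.000.
With Q = [H⁺]^2 / ([Ag⁺]^2·P(H₂)), solving for [H⁺] gives log[H⁺] = -4.886, so pH = 4.89.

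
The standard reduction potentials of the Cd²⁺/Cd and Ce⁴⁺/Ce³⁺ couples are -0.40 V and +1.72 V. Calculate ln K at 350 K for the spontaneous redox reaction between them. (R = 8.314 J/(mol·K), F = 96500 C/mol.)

E°_cell = +1.72 − (-0.40) = 2.12 V, with n = 2 electrons transferred.
At equilibrium E = 0, so the Nernst equation gives ln K = nFE°/RT = (2)(96500)(2.12)/((8.314)(350)) = 140.61.

ln K = 140.6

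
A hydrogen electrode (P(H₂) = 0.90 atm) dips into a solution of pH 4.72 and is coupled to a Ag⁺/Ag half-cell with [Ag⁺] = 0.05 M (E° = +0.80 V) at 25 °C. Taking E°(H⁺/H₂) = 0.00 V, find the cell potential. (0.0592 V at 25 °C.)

The Ag⁺/Ag couple is the cathode, so E°_cell = 0.80 V; n = 2.
[H⁺] = 10^(−4.72) = 1.9 × 10^-5 M, and Q = [H⁺]^2 / ([Ag⁺]^2·P(H₂)) = 1.61 × 10^-7.
E = E° − (0.0592/2) log Q = 0.80 − (0.0592/2)(-6.792) = 1.001 V.

1.00 V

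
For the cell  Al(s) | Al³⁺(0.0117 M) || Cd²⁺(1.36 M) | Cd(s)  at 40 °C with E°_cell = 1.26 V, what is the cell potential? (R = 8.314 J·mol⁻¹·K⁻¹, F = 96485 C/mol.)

Balancing electrons gives n = 6; the reaction quotient is Q = [Al³⁺]^2/[Cd²⁺]^3 = 5.44 × 10^-5.
E = E° − (RT/nF) ln Q = 1.26 − (8.314×313)/(6×96485) × (-9.819) = 1.260 + 0.044 = 1.304 V.

1.30 V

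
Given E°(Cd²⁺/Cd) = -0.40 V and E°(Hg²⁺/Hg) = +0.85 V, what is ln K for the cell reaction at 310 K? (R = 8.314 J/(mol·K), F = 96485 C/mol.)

E°_cell = +0.85 − (-0.40) = 1.25 V, with n = 2 electrons transferred.
At equilibrium E = 0, so the Nernst equation gives ln K = nFE°/RT = (2)(96485)(1.25)/((8.314)(310)) = 93.59.

ln K = 93.6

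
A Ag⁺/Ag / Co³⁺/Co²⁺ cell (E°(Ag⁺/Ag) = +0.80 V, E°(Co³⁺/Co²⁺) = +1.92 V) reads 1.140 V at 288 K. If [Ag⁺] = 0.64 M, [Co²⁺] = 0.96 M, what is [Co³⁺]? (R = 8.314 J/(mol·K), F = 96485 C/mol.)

From the Nernst equation, ln Q = nF(E° − E)/RT = 1×96485×(1.12 − 1.140)/(8.314×288) = -0.806, so Q = 0.447.
With Q = [Ag⁺]·[Co²⁺]/[Co³⁺] and the known concentrations, [Co³⁺] in the denominator gives [Co³⁺] = 1.4 M.

1.4 M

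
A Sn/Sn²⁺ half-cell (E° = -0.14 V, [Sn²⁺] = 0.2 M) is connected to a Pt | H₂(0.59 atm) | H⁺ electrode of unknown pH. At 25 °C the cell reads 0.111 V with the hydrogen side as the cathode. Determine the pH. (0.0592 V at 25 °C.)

E°_cell = 0.14 V and n = 2.
log Q = n(E° − E)/0.0592 = 2×(0.14 − 0.111)/0.0592 = 0.980.
With Q = [Sn²⁺]·P(H₂) / [H⁺]^2, solving for [H⁺] gives log[H⁺] = -0.954, so pH = 0.95.

pH = 0.95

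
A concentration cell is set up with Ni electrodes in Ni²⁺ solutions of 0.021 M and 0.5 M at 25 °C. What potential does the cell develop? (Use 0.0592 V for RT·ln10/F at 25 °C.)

Both half-cells are Ni²⁺/Ni, so E°_cell = 0. The concentrated side is the cathode; the cell reaction moves Ni²⁺ from high to low concentration with n = 2.
Q = [Ni²⁺]_dilute/[Ni²⁺]_conc = 0.021/0.5 = 0.0420.
E = 0 − (0.0592/2) log Q = −(0.0592/2)(-1.377) = 0.0408 V.

0.041 V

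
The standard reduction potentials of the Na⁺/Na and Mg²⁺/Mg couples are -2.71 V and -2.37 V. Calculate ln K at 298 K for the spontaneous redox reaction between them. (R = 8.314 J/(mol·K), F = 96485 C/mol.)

ln K = 26.5

E°_cell = -2.37 − (-2.71) = 0.34 V, with n = 2 electrons transferred.
At equilibrium E = 0, so the Nernst equation gives ln K = nFE°/RT = (2)(96485)(0.34)/((8.314)(298)) = 26.48.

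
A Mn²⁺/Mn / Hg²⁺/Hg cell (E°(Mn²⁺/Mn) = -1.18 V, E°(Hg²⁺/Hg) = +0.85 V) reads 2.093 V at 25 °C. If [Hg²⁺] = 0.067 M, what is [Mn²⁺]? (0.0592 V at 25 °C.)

From the Nernst equation, log Q = n(E° − E)/0.0592 = 2(2.03 − 2.093)/0.0592 = -2.128, so Q = 0.00744.
With Q = [Mn²⁺]/[Hg²⁺] and the known concentrations, [Mn²⁺] in the numerator gives [Mn²⁺] = 5 × 10^-4 M.

5 × 10^-4 M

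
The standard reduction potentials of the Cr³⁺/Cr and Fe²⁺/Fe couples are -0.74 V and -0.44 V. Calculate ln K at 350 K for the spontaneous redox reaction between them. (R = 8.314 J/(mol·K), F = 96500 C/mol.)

ln K = 59.7

E°_cell = -0.44 − (-0.74) = 0.30 V, with n = 6 electrons transferred.
At equilibrium E = 0, so the Nernst equation gives ln K = nFE°/RT = (6)(96500)(0.30)/((8.314)(350)) = 59.69.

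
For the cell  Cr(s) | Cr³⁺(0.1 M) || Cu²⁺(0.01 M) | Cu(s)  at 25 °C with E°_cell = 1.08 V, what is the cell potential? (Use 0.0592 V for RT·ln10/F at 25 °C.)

Balancing electrons gives n = 6; the reaction quotient is Q = [Cr³⁺]^2/[Cu²⁺]^3 = 1 × 10^4.
At 25 °C, E = E° − (0.0592/n) log Q = 1.08 − (0.0592/6)(4.000) = 1.080 − 0.039 = 1.041 V.

1.04 V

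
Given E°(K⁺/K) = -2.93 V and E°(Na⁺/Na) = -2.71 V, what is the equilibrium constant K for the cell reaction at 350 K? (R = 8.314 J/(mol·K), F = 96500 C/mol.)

1500

E°_cell = -2.71 − (-2.93) = 0.22 V, with n = 1 electron transferred.
At equilibrium E = 0, so the Nernst equation gives ln K = nFE°/RT = (1)(96500)(0.22)/((8.314)(350)) = 7.30.
K = e^7.30 = 1500.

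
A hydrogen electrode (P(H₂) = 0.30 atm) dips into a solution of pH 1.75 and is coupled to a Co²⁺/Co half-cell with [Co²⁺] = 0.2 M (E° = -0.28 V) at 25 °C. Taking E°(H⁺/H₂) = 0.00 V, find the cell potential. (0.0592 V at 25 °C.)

The hydrogen couple is the cathode, so E°_cell = 0.28 V; n = 2.
[H⁺] = 10^(−1.75) = 0.018 M, and Q = [Co²⁺]·P(H₂) / [H⁺]^2 = 190.
E = E° − (0.0592/2) log Q = 0.28 − (0.0592/2)(2.278) = 0.213 V.

0.21 V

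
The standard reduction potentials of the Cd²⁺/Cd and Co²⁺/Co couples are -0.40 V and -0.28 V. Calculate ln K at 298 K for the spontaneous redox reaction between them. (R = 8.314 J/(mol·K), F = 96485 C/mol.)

ln K = 9.3

E°_cell = -0.28 − (-0.40) = 0.12 V, with n = 2 electrons transferred.
At equilibrium E = 0, so the Nernst equation gives ln K = nFE°/RT = (2)(96485)(0.12)/((8.314)(298)) = 9.35.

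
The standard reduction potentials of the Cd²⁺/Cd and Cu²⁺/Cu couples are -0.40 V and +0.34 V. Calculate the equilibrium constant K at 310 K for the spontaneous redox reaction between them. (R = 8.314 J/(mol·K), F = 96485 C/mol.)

1.2 × 10^24

E°_cell = +0.34 − (-0.40) = 0.74 V, with n = 2 electrons transferred.
At equilibrium E = 0, so the Nernst equation gives ln K = nFE°/RT = (2)(96485)(0.74)/((8.314)(310)) = 55.41.
K = e^55.41 = 1.2 × 10^24.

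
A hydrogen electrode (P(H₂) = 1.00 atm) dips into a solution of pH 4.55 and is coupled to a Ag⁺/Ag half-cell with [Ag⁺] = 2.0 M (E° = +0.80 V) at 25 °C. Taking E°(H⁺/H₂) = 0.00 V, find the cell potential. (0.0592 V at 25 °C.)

1.09 V

The Ag⁺/Ag couple is the cathode, so E°_cell = 0.80 V; n = 2.
[H⁺] = 10^(−4.55) = 2.8 × 10^-5 M, and Q = [H⁺]^2 / ([Ag⁺]^2·P(H₂)) = 1.99 × 10^-10.
E = E° − (0.0592/2) log Q = 0.80 − (0.0592/2)(-9.702) = 1.087 V.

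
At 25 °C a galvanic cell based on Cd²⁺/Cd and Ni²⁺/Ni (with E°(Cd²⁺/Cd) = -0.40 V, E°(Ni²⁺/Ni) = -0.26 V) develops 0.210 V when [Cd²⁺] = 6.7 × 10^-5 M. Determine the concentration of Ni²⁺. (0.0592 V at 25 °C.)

0.016 M

From the Nernst equation, log Q = n(E° − E)/0.0592 = 2(0.14 − 0.210)/0.0592 = -2.365, so Q = 0.00432.
With Q = [Cd²⁺]/[Ni²⁺] and the known concentrations, [Ni²⁺] in the denominator gives [Ni²⁺] = 0.016 M.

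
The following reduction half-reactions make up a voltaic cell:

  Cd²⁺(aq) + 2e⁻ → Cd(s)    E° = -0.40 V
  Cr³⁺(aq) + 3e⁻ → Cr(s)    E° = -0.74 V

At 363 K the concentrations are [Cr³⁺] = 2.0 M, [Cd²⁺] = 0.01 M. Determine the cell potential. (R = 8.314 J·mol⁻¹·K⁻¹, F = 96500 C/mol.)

0.261 V

The Cd²⁺/Cd couple has the higher reduction potential and acts as the cathode, so E°_cell = -0.40 − (-0.74) = 0.34 V.
Balancing electrons gives n = 6; the reaction quotient is Q = [Cr³⁺]^2/[Cd²⁺]^3 = 4 × 10^6.
E = E° − (RT/nF) ln Q = 0.34 − (8.314×363)/(6×96500) × (15.202) = 0.340 − 0.079 = 0.261 V.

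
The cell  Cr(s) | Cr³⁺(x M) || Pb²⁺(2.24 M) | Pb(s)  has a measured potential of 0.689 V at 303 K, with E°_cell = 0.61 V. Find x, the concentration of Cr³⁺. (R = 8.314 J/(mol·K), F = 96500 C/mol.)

From the Nernst equation, ln Q = nF(E° − E)/RT = 6×96500×(0.61 − 0.689)/(8.314×303) = -18.157, so Q = 1.3 × 10^-8.
With Q = [Cr³⁺]^2/[Pb²⁺]^3 and the known concentrations, [Cr³⁺]^2 in the numerator gives [Cr³⁺] = 3.8 × 10^-4 M.

3.8 × 10^-4 M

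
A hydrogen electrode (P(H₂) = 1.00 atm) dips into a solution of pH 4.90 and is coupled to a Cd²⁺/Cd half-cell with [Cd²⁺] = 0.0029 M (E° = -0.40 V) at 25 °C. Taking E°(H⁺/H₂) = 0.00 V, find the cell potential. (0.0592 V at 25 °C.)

0.19 V

The hydrogen couple is the cathode, so E°_cell = 0.40 V; n = 2.
[H⁺] = 10^(−4.90) = 1.3 × 10^-5 M, and Q = [Cd²⁺]·P(H₂) / [H⁺]^2 = 1.83 × 10^7.
E = E° − (0.0592/2) log Q = 0.40 − (0.0592/2)(7.262) = 0.185 V.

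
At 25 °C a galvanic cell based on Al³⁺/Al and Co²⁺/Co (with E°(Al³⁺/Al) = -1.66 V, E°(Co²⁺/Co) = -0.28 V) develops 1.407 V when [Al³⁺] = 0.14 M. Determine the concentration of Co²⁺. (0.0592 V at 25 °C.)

From the Nernst equation, log Q = n(E° − E)/0.0592 = 6(1.38 − 1.407)/0.0592 = -2.736, so Q = 0.00183.
With Q = [Al³⁺]^2/[Co²⁺]^3 and the known concentrations, [Co²⁺]^3 in the denominator gives [Co²⁺] = 2.2 M.

2.2 M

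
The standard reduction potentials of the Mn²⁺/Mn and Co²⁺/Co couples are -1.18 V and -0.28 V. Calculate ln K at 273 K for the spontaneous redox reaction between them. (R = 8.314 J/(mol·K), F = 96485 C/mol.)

ln K = 76.5

E°_cell = -0.28 − (-1.18) = 0.90 V, with n = 2 electrons transferred.
At equilibrium E = 0, so the Nernst equation gives ln K = nFE°/RT = (2)(96485)(0.90)/((8.314)(273)) = 76.52.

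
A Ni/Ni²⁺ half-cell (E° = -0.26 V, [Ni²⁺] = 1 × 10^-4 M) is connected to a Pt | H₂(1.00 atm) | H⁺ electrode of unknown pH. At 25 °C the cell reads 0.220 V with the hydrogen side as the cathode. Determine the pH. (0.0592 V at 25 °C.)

E°_cell = 0.26 V and n = 2.
log Q = n(E° − E)/0.0592 = 2×(0.26 − 0.220)/0.0592 = 1.351.
With Q = [Ni²⁺]·P(H₂) / [H⁺]^2, solving for [H⁺] gives log[H⁺] = -2.676, so pH = 2.68.

pH = 2.68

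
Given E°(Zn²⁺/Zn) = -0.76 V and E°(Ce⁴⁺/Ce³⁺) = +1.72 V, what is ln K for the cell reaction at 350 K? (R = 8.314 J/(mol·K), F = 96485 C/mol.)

E°_cell = +1.72 − (-0.76) = 2.48 V, with n = 2 electrons transferred.
At equilibrium E = 0, so the Nernst equation gives ln K = nFE°/RT = (2)(96485)(2.48)/((8.314)(350)) = 164.46.

ln K = 164.5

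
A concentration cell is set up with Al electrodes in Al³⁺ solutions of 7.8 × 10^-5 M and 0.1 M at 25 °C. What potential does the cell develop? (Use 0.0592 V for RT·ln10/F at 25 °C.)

0.061 V

Both half-cells are Al³⁺/Al, so E°_cell = 0. The concentrated side is the cathode; the cell reaction moves Al³⁺ from high to low concentration with n = 3.
Q = [Al³⁺]_dilute/[Al³⁺]_conc = 7.8 × 10^-5/0.1 = 7.8 × 10^-4.
E = 0 − (0.0592/3) log Q = −(0.0592/3)(-3.108) = 0.0613 V.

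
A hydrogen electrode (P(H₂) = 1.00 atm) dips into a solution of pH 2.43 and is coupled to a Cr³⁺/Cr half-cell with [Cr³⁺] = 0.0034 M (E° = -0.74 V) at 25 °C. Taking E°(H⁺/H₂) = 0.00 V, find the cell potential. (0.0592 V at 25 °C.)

0.64 V

The hydrogen couple is the cathode, so E°_cell = 0.74 V; n = 6.
[H⁺] = 10^(−2.43) = 0.0037 M, and Q = [Cr³⁺]^2·P(H₂)^3 / [H⁺]^6 = 4.39 × 10^9.
E = E° − (0.0592/6) log Q = 0.74 − (0.0592/6)(9.643) = 0.645 V.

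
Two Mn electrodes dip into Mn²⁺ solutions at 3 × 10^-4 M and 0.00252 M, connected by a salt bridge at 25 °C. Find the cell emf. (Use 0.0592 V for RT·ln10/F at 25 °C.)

0.027 V

Both half-cells are Mn²⁺/Mn, so E°_cell = 0. The concentrated side is the cathode; the cell reaction moves Mn²⁺ from high to low concentration with n = 2.
Q = [Mn²⁺]_dilute/[Mn²⁺]_conc = 3 × 10^-4/0.00252 = 0.119.
E = 0 − (0.0592/2) log Q = −(0.0592/2)(-0.924) = 0.0274 V.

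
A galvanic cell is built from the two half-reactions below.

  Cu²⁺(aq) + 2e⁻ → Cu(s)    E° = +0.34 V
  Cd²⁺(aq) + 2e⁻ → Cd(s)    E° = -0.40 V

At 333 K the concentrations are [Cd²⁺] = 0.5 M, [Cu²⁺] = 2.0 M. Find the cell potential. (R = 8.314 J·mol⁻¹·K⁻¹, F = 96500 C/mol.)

The Cu²⁺/Cu couple has the higher reduction potential and acts as the cathode, so E°_cell = +0.34 − (-0.40) = 0.74 V.
Balancing electrons gives n = 2; the reaction quotient is Q = [Cd²⁺]/[Cu²⁺] = 0.250.
E = E° − (RT/nF) ln Q = 0.74 − (8.314×333)/(2×96500) × (-1.386) = 0.740 + 0.020 = 0.760 V.

0.760 V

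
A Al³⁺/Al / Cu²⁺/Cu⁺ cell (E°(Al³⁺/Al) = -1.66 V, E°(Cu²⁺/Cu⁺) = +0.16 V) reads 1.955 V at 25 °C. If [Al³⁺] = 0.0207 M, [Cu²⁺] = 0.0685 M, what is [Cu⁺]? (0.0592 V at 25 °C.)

0.0013 M

From the Nernst equation, log Q = n(E° − E)/0.0592 = 3(1.82 − 1.955)/0.0592 = -6.841, so Q = 1.44 × 10^-7.
With Q = [Al³⁺]·[Cu⁺]^3/[Cu²⁺]^3 and the known concentrations, [Cu⁺]^3 in the numerator gives [Cu⁺] = 0.0013 M.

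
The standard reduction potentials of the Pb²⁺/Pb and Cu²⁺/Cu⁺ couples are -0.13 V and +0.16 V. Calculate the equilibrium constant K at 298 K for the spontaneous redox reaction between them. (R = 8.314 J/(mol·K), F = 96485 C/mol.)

E°_cell = +0.16 − (-0.13) = 0.29 V, with n = 2 electrons transferred.
At equilibrium E = 0, so the Nernst equation gives ln K = nFE°/RT = (2)(96485)(0.29)/((8.314)(298)) = 22.59.
K = e^22.59 = 6.4 × 10^9.

6.4 × 10^9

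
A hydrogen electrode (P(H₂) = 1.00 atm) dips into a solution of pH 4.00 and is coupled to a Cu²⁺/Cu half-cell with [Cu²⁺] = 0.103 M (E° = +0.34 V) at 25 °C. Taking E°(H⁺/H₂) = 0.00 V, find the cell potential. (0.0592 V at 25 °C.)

The Cu²⁺/Cu couple is the cathode, so E°_cell = 0.34 V; n = 2.
[H⁺] = 10^(−4.00) = 1 × 10^-4 M, and Q = [H⁺]^2 / ([Cu²⁺]·P(H₂)) = 9.71 × 10^-8.
E = E° − (0.0592/2) log Q = 0.34 − (0.0592/2)(-7.013) = 0.548 V.

0.55 V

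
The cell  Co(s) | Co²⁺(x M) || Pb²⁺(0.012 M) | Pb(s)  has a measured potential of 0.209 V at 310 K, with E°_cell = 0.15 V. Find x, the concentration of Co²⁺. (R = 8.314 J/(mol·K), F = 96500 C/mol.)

1.4 × 10^-4 M

From the Nernst equation, ln Q = nF(E° − E)/RT = 2×96500×(0.15 − 0.209)/(8.314×310) = -4.418, so Q = 0.0121.
With Q = [Co²⁺]/[Pb²⁺] and the known concentrations, [Co²⁺] in the numerator gives [Co²⁺] = 1.4 × 10^-4 M.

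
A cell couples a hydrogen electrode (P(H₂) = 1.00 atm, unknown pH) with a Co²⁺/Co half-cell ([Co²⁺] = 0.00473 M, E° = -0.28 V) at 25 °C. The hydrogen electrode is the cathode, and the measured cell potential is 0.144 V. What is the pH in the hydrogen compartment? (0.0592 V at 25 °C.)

pH = 3.46

E°_cell = 0.28 V and n = 2.
log Q = n(E° − E)/0.0592 = 2×(0.28 − 0.144)/0.0592 = 4.595.
With Q = [Co²⁺]·P(H₂) / [H⁺]^2, solving for [H⁺] gives log[H⁺] = -3.460, so pH = 3.46.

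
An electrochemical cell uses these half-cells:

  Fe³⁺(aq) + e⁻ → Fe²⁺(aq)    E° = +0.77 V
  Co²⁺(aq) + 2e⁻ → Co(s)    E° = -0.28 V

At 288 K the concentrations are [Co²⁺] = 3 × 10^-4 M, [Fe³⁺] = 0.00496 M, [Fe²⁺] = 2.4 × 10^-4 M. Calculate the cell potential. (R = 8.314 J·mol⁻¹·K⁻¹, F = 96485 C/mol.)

The Fe³⁺/Fe²⁺ couple has the higher reduction potential and acts as the cathode, so E°_cell = +0.77 − (-0.28) = 1.05 V.
Balancing electrons gives n = 2; the reaction quotient is Q = [Co²⁺]·[Fe²⁺]^2/[Fe³⁺]^2 = 7.02 × 10^-7.
E = E° − (RT/nF) ln Q = 1.05 − (8.314×288)/(2×96485) × (-14.169) = 1.050 + 0.176 = 1.226 V.

1.23 V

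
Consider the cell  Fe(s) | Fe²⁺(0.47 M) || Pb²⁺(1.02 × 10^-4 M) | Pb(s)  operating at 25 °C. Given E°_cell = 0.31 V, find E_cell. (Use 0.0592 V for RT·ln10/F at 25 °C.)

0.202 V

Balancing electrons gives n = 2; the reaction quotient is Q = [Fe²⁺]/[Pb²⁺] = 4610.
At 25 °C, E = E° − (0.0592/n) log Q = 0.31 − (0.0592/2)(3.663) = 0.310 − 0.108 = 0.202 V.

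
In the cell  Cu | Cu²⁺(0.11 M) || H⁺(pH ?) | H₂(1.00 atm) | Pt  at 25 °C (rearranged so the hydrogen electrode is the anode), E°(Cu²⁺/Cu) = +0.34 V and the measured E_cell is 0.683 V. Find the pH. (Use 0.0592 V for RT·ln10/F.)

E°_cell = 0.34 V and n = 2.
log Q = n(E° − E)/0.0592 = 2×(0.34 − 0.683)/0.0592 = -11.588.
With Q = [H⁺]^2 / ([Cu²⁺]·P(H₂)), solving for [H⁺] gives log[H⁺] = -6.273, so pH = 6.27.

pH = 6.27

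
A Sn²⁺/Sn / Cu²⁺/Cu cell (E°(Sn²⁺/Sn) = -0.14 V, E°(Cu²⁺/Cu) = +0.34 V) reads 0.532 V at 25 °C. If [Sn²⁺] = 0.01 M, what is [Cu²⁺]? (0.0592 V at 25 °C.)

From the Nernst equation, log Q = n(E° − E)/0.0592 = 2(0.48 − 0.532)/0.0592 = -1.757, so Q = 0.0175.
With Q = [Sn²⁺]/[Cu²⁺] and the known concentrations, [Cu²⁺] in the denominator gives [Cu²⁺] = 0.57 M.

0.57 M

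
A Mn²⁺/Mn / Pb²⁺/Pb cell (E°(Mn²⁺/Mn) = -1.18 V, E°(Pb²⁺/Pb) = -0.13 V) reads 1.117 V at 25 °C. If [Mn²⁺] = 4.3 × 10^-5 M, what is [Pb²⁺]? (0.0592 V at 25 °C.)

0.0079 M

From the Nernst equation, log Q = n(E° − E)/0.0592 = 2(1.05 − 1.117)/0.0592 = -2.264, so Q = 0.00545.
With Q = [Mn²⁺]/[Pb²⁺] and the known concentrations, [Pb²⁺] in the denominator gives [Pb²⁺] = 0.0079 M.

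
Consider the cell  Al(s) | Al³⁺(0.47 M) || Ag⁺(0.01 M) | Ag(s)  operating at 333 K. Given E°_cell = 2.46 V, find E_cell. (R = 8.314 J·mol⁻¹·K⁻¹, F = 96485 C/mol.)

Balancing electrons gives n = 3; the reaction quotient is Q = [Al³⁺]/[Ag⁺]^3 = 4.7 × 10^5.
E = E° − (RT/nF) ln Q = 2.46 − (8.314×333)/(3×96485) × (13.060) = 2.460 − 0.125 = 2.335 V.

2.34 V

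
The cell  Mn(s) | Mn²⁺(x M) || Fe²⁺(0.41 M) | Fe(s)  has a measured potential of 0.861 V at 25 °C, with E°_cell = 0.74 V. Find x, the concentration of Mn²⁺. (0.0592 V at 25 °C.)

3.3 × 10^-5 M

From the Nernst equation, log Q = n(E° − E)/0.0592 = 2(0.74 − 0.861)/0.0592 = -4.088, so Q = 8.17 × 10^-5.
With Q = [Mn²⁺]/[Fe²⁺] and the known concentrations, [Mn²⁺] in the numerator gives [Mn²⁺] = 3.3 × 10^-5 M.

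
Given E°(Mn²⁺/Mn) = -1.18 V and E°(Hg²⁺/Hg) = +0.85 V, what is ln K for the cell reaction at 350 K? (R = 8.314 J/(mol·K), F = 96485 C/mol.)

ln K = 134.6

E°_cell = +0.85 − (-1.18) = 2.03 V, with n = 2 electrons transferred.
At equilibrium E = 0, so the Nernst equation gives ln K = nFE°/RT = (2)(96485)(2.03)/((8.314)(350)) = 134.62.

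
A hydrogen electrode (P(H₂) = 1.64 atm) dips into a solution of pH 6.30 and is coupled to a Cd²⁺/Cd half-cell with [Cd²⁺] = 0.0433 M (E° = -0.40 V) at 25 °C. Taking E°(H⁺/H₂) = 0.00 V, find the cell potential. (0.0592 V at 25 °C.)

The hydrogen couple is the cathode, so E°_cell = 0.40 V; n = 2.
[H⁺] = 10^(−6.30) = 5 × 10^-7 M, and Q = [Cd²⁺]·P(H₂) / [H⁺]^2 = 2.83 × 10^11.
E = E° − (0.0592/2) log Q = 0.40 − (0.0592/2)(11.451) = 0.061 V.

0.061 V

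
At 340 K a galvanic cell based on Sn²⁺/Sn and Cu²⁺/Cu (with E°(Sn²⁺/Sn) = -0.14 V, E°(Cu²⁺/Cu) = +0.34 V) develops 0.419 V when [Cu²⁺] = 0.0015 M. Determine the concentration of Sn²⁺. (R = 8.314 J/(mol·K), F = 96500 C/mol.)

From the Nernst equation, ln Q = nF(E° − E)/RT = 2×96500×(0.48 − 0.419)/(8.314×340) = 4.165, so Q = 64.4.
With Q = [Sn²⁺]/[Cu²⁺] and the known concentrations, [Sn²⁺] in the numerator gives [Sn²⁺] = 0.097 M.

0.097 M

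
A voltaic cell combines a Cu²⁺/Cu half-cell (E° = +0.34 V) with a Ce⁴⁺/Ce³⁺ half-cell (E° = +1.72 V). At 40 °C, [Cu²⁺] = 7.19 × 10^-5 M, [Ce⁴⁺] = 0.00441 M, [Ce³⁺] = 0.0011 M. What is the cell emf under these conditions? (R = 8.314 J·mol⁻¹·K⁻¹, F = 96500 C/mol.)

The Ce⁴⁺/Ce³⁺ couple has the higher reduction potential and acts as the cathode, so E°_cell = +1.72 − (+0.34) = 1.38 V.
Balancing electrons gives n = 2; the reaction quotient is Q = [Cu²⁺]·[Ce³⁺]^2/[Ce⁴⁺]^2 = 4.47 × 10^-6.
E = E° − (RT/nF) ln Q = 1.38 − (8.314×313)/(2×96500) × (-12.317) = 1.380 + 0.166 = 1.546 V.

1.55 V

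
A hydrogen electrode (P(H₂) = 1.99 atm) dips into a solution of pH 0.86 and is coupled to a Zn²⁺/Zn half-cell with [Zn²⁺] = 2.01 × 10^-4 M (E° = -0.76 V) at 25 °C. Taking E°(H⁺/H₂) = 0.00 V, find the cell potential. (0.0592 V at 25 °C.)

0.81 V

The hydrogen couple is the cathode, so E°_cell = 0.76 V; n = 2.
[H⁺] = 10^(−0.86) = 0.14 M, and Q = [Zn²⁺]·P(H₂) / [H⁺]^2 = 0.0210.
E = E° − (0.0592/2) log Q = 0.76 − (0.0592/2)(-1.678) = 0.810 V.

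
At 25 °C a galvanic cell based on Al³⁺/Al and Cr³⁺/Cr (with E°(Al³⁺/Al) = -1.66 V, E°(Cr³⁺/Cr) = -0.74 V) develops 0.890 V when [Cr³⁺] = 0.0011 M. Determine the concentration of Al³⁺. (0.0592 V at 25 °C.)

From the Nernst equation, log Q = n(E° − E)/0.0592 = 3(0.92 − 0.890)/0.0592 = 1.520, so Q = 33.1.
With Q = [Al³⁺]/[Cr³⁺] and the known concentrations, [Al³⁺] in the numerator gives [Al³⁺] = 0.036 M.

0.036 M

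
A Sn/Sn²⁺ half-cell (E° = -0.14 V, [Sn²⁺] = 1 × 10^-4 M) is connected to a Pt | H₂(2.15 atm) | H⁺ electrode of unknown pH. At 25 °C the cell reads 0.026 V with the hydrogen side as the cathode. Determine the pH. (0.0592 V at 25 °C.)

E°_cell = 0.14 V and n = 2.
log Q = n(E° − E)/0.0592 = 2×(0.14 − 0.026)/0.0592 = 3.851.
With Q = [Sn²⁺]·P(H₂) / [H⁺]^2, solving for [H⁺] gives log[H⁺] = -3.759, so pH = 3.76.

pH = 3.76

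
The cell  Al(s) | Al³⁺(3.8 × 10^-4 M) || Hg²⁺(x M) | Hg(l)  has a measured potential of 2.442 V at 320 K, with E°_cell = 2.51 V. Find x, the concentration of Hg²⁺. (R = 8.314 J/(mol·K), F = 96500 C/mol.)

From the Nernst equation, ln Q = nF(E° − E)/RT = 6×96500×(2.51 − 2.442)/(8.314×320) = 14.799, so Q = 2.67 × 10^6.
With Q = [Al³⁺]^2/[Hg²⁺]^3 and the known concentrations, [Hg²⁺]^3 in the denominator gives [Hg²⁺] = 3.8 × 10^-5 M.

3.8 × 10^-5 M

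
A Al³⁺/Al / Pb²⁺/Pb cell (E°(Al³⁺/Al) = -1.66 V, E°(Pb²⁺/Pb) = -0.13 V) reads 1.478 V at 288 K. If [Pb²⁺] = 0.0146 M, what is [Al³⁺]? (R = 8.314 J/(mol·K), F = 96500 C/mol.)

0.95 M

From the Nernst equation, ln Q = nF(E° − E)/RT = 6×96500×(1.53 − 1.478)/(8.314×288) = 12.574, so Q = 2.89 × 10^5.
With Q = [Al³⁺]^2/[Pb²⁺]^3 and the known concentrations, [Al³⁺]^2 in the numerator gives [Al³⁺] = 0.95 M.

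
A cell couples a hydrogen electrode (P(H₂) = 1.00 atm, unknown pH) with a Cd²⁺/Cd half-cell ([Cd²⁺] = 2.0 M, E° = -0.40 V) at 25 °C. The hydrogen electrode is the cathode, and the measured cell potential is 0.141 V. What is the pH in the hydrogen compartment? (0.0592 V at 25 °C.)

pH = 4.22

E°_cell = 0.40 V and n = 2.
log Q = n(E° − E)/0.0592 = 2×(0.40 − 0.141)/0.0592 = 8.750.
With Q = [Cd²⁺]·P(H₂) / [H⁺]^2, solving for [H⁺] gives log[H⁺] = -4.224, so pH = 4.22.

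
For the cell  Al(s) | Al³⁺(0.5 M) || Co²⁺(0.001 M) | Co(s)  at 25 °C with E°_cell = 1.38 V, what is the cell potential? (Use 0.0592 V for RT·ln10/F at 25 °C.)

1.30 V

Balancing electrons gives n = 6; the reaction quotient is Q = [Al³⁺]^2/[Co²⁺]^3 = 2.5 × 10^8.
At 25 °C, E = E° − (0.0592/n) log Q = 1.38 − (0.0592/6)(8.398) = 1.380 − 0.083 = 1.297 V.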